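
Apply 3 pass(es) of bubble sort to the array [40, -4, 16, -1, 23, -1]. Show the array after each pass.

After pass 1: [-4, 16, -1, 23, -1, 40] (5 swaps)
After pass 2: [-4, -1, 16, -1, 23, 40] (2 swaps)
After pass 3: [-4, -1, -1, 16, 23, 40] (1 swaps)
Total swaps: 8


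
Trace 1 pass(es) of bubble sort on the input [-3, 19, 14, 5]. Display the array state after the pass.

After pass 1: [-3, 14, 5, 19] (2 swaps)
Total swaps: 2


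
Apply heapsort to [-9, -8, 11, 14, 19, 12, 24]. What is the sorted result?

Build heap: [24, 19, 12, 14, -8, -9, 11]
Extract 24: [19, 14, 12, 11, -8, -9, 24]
Extract 19: [14, 11, 12, -9, -8, 19, 24]
Extract 14: [12, 11, -8, -9, 14, 19, 24]
Extract 12: [11, -9, -8, 12, 14, 19, 24]
Extract 11: [-8, -9, 11, 12, 14, 19, 24]
Extract -8: [-9, -8, 11, 12, 14, 19, 24]


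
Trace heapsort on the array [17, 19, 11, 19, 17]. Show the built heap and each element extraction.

Build heap: [19, 19, 11, 17, 17]
Extract 19: [19, 17, 11, 17, 19]
Extract 19: [17, 17, 11, 19, 19]
Extract 17: [17, 11, 17, 19, 19]
Extract 17: [11, 17, 17, 19, 19]


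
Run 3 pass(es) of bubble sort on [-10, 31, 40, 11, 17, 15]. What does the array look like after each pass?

After pass 1: [-10, 31, 11, 17, 15, 40] (3 swaps)
After pass 2: [-10, 11, 17, 15, 31, 40] (3 swaps)
After pass 3: [-10, 11, 15, 17, 31, 40] (1 swaps)
Total swaps: 7


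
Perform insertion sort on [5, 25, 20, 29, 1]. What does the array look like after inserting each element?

First element 5 is already 'sorted'
Insert 25: shifted 0 elements -> [5, 25, 20, 29, 1]
Insert 20: shifted 1 elements -> [5, 20, 25, 29, 1]
Insert 29: shifted 0 elements -> [5, 20, 25, 29, 1]
Insert 1: shifted 4 elements -> [1, 5, 20, 25, 29]


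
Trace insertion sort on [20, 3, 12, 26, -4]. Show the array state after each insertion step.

First element 20 is already 'sorted'
Insert 3: shifted 1 elements -> [3, 20, 12, 26, -4]
Insert 12: shifted 1 elements -> [3, 12, 20, 26, -4]
Insert 26: shifted 0 elements -> [3, 12, 20, 26, -4]
Insert -4: shifted 4 elements -> [-4, 3, 12, 20, 26]


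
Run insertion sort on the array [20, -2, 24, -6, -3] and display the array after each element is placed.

First element 20 is already 'sorted'
Insert -2: shifted 1 elements -> [-2, 20, 24, -6, -3]
Insert 24: shifted 0 elements -> [-2, 20, 24, -6, -3]
Insert -6: shifted 3 elements -> [-6, -2, 20, 24, -3]
Insert -3: shifted 3 elements -> [-6, -3, -2, 20, 24]


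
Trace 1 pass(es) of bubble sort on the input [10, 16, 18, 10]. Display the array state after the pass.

After pass 1: [10, 16, 10, 18] (1 swaps)
Total swaps: 1


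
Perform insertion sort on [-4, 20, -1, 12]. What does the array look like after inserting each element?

First element -4 is already 'sorted'
Insert 20: shifted 0 elements -> [-4, 20, -1, 12]
Insert -1: shifted 1 elements -> [-4, -1, 20, 12]
Insert 12: shifted 1 elements -> [-4, -1, 12, 20]


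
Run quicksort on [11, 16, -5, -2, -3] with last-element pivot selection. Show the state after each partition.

Partition 1: pivot=-3 at index 1 -> [-5, -3, 11, -2, 16]
Partition 2: pivot=16 at index 4 -> [-5, -3, 11, -2, 16]
Partition 3: pivot=-2 at index 2 -> [-5, -3, -2, 11, 16]


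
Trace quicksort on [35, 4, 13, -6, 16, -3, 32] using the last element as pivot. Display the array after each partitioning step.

Partition 1: pivot=32 at index 5 -> [4, 13, -6, 16, -3, 32, 35]
Partition 2: pivot=-3 at index 1 -> [-6, -3, 4, 16, 13, 32, 35]
Partition 3: pivot=13 at index 3 -> [-6, -3, 4, 13, 16, 32, 35]


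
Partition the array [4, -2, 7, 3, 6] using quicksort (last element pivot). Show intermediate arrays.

Partition 1: pivot=6 at index 3 -> [4, -2, 3, 6, 7]
Partition 2: pivot=3 at index 1 -> [-2, 3, 4, 6, 7]


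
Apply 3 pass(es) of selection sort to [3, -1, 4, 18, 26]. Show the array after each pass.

Pass 1: Select minimum -1 at index 1, swap -> [-1, 3, 4, 18, 26]
Pass 2: Select minimum 3 at index 1, swap -> [-1, 3, 4, 18, 26]
Pass 3: Select minimum 4 at index 2, swap -> [-1, 3, 4, 18, 26]


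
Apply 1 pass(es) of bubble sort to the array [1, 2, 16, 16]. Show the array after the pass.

After pass 1: [1, 2, 16, 16] (0 swaps)
Total swaps: 0


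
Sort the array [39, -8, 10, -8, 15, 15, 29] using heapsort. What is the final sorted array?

Build heap: [39, 15, 29, -8, -8, 15, 10]
Extract 39: [29, 15, 15, -8, -8, 10, 39]
Extract 29: [15, 10, 15, -8, -8, 29, 39]
Extract 15: [15, 10, -8, -8, 15, 29, 39]
Extract 15: [10, -8, -8, 15, 15, 29, 39]
Extract 10: [-8, -8, 10, 15, 15, 29, 39]
Extract -8: [-8, -8, 10, 15, 15, 29, 39]


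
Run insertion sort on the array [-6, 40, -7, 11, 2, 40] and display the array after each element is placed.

First element -6 is already 'sorted'
Insert 40: shifted 0 elements -> [-6, 40, -7, 11, 2, 40]
Insert -7: shifted 2 elements -> [-7, -6, 40, 11, 2, 40]
Insert 11: shifted 1 elements -> [-7, -6, 11, 40, 2, 40]
Insert 2: shifted 2 elements -> [-7, -6, 2, 11, 40, 40]
Insert 40: shifted 0 elements -> [-7, -6, 2, 11, 40, 40]


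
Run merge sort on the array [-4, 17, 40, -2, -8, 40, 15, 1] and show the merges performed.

Divide and conquer:
  Merge [-4] + [17] -> [-4, 17]
  Merge [40] + [-2] -> [-2, 40]
  Merge [-4, 17] + [-2, 40] -> [-4, -2, 17, 40]
  Merge [-8] + [40] -> [-8, 40]
  Merge [15] + [1] -> [1, 15]
  Merge [-8, 40] + [1, 15] -> [-8, 1, 15, 40]
  Merge [-4, -2, 17, 40] + [-8, 1, 15, 40] -> [-8, -4, -2, 1, 15, 17, 40, 40]


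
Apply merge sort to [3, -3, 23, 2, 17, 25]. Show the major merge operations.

Divide and conquer:
  Merge [-3] + [23] -> [-3, 23]
  Merge [3] + [-3, 23] -> [-3, 3, 23]
  Merge [17] + [25] -> [17, 25]
  Merge [2] + [17, 25] -> [2, 17, 25]
  Merge [-3, 3, 23] + [2, 17, 25] -> [-3, 2, 3, 17, 23, 25]


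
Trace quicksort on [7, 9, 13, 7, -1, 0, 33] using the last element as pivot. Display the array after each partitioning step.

Partition 1: pivot=33 at index 6 -> [7, 9, 13, 7, -1, 0, 33]
Partition 2: pivot=0 at index 1 -> [-1, 0, 13, 7, 7, 9, 33]
Partition 3: pivot=9 at index 4 -> [-1, 0, 7, 7, 9, 13, 33]
Partition 4: pivot=7 at index 3 -> [-1, 0, 7, 7, 9, 13, 33]


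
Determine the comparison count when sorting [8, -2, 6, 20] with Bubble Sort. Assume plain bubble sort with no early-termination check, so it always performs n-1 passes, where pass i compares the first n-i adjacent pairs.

Pass 1: compare adjacent pairs (0,1)..(2,3) = 3 comparison(s), 2 swap(s) -> [-2, 6, 8, 20]
Pass 2: compare adjacent pairs (0,1)..(1,2) = 2 comparison(s), 0 swap(s) -> [-2, 6, 8, 20]
Pass 3: compare adjacent pairs (0,1)..(0,1) = 1 comparison(s), 0 swap(s) -> [-2, 6, 8, 20]
Total comparisons: 3 + 2 + 1 = 6


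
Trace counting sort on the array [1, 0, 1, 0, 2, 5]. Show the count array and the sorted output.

Count array: [2, 2, 1, 0, 0, 1]
(count[i] = number of elements equal to i)
Cumulative count: [2, 4, 5, 5, 5, 6]
Sorted: [0, 0, 1, 1, 2, 5]


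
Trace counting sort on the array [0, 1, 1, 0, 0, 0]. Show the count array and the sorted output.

Count array: [4, 2]
(count[i] = number of elements equal to i)
Cumulative count: [4, 6]
Sorted: [0, 0, 0, 0, 1, 1]


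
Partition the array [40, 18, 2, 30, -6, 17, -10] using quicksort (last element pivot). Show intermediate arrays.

Partition 1: pivot=-10 at index 0 -> [-10, 18, 2, 30, -6, 17, 40]
Partition 2: pivot=40 at index 6 -> [-10, 18, 2, 30, -6, 17, 40]
Partition 3: pivot=17 at index 3 -> [-10, 2, -6, 17, 18, 30, 40]
Partition 4: pivot=-6 at index 1 -> [-10, -6, 2, 17, 18, 30, 40]
Partition 5: pivot=30 at index 5 -> [-10, -6, 2, 17, 18, 30, 40]


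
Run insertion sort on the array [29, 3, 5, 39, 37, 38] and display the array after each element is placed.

First element 29 is already 'sorted'
Insert 3: shifted 1 elements -> [3, 29, 5, 39, 37, 38]
Insert 5: shifted 1 elements -> [3, 5, 29, 39, 37, 38]
Insert 39: shifted 0 elements -> [3, 5, 29, 39, 37, 38]
Insert 37: shifted 1 elements -> [3, 5, 29, 37, 39, 38]
Insert 38: shifted 1 elements -> [3, 5, 29, 37, 38, 39]


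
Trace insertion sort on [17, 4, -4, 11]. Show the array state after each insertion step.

First element 17 is already 'sorted'
Insert 4: shifted 1 elements -> [4, 17, -4, 11]
Insert -4: shifted 2 elements -> [-4, 4, 17, 11]
Insert 11: shifted 1 elements -> [-4, 4, 11, 17]


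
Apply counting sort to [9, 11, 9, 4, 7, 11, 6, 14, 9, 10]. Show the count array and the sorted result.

Count array: [0, 0, 0, 0, 1, 0, 1, 1, 0, 3, 1, 2, 0, 0, 1]
(count[i] = number of elements equal to i)
Cumulative count: [0, 0, 0, 0, 1, 1, 2, 3, 3, 6, 7, 9, 9, 9, 10]
Sorted: [4, 6, 7, 9, 9, 9, 10, 11, 11, 14]


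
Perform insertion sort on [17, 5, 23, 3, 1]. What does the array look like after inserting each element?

First element 17 is already 'sorted'
Insert 5: shifted 1 elements -> [5, 17, 23, 3, 1]
Insert 23: shifted 0 elements -> [5, 17, 23, 3, 1]
Insert 3: shifted 3 elements -> [3, 5, 17, 23, 1]
Insert 1: shifted 4 elements -> [1, 3, 5, 17, 23]


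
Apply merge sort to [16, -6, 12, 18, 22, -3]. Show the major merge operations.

Divide and conquer:
  Merge [-6] + [12] -> [-6, 12]
  Merge [16] + [-6, 12] -> [-6, 12, 16]
  Merge [22] + [-3] -> [-3, 22]
  Merge [18] + [-3, 22] -> [-3, 18, 22]
  Merge [-6, 12, 16] + [-3, 18, 22] -> [-6, -3, 12, 16, 18, 22]


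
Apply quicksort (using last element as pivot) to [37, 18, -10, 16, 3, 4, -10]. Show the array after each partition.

Partition 1: pivot=-10 at index 1 -> [-10, -10, 37, 16, 3, 4, 18]
Partition 2: pivot=18 at index 5 -> [-10, -10, 16, 3, 4, 18, 37]
Partition 3: pivot=4 at index 3 -> [-10, -10, 3, 4, 16, 18, 37]


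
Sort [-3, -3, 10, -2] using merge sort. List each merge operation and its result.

Divide and conquer:
  Merge [-3] + [-3] -> [-3, -3]
  Merge [10] + [-2] -> [-2, 10]
  Merge [-3, -3] + [-2, 10] -> [-3, -3, -2, 10]


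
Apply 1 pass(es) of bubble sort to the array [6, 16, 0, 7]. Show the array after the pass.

After pass 1: [6, 0, 7, 16] (2 swaps)
Total swaps: 2


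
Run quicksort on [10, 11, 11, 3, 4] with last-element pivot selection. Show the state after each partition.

Partition 1: pivot=4 at index 1 -> [3, 4, 11, 10, 11]
Partition 2: pivot=11 at index 4 -> [3, 4, 11, 10, 11]
Partition 3: pivot=10 at index 2 -> [3, 4, 10, 11, 11]


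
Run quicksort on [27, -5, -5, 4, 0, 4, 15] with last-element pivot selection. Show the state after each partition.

Partition 1: pivot=15 at index 5 -> [-5, -5, 4, 0, 4, 15, 27]
Partition 2: pivot=4 at index 4 -> [-5, -5, 4, 0, 4, 15, 27]
Partition 3: pivot=0 at index 2 -> [-5, -5, 0, 4, 4, 15, 27]
Partition 4: pivot=-5 at index 1 -> [-5, -5, 0, 4, 4, 15, 27]


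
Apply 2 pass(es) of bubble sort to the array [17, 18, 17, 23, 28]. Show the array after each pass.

After pass 1: [17, 17, 18, 23, 28] (1 swaps)
After pass 2: [17, 17, 18, 23, 28] (0 swaps)
Total swaps: 1


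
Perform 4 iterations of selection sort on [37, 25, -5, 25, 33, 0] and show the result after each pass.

Pass 1: Select minimum -5 at index 2, swap -> [-5, 25, 37, 25, 33, 0]
Pass 2: Select minimum 0 at index 5, swap -> [-5, 0, 37, 25, 33, 25]
Pass 3: Select minimum 25 at index 3, swap -> [-5, 0, 25, 37, 33, 25]
Pass 4: Select minimum 25 at index 5, swap -> [-5, 0, 25, 25, 33, 37]


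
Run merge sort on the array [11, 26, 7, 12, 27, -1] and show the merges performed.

Divide and conquer:
  Merge [26] + [7] -> [7, 26]
  Merge [11] + [7, 26] -> [7, 11, 26]
  Merge [27] + [-1] -> [-1, 27]
  Merge [12] + [-1, 27] -> [-1, 12, 27]
  Merge [7, 11, 26] + [-1, 12, 27] -> [-1, 7, 11, 12, 26, 27]


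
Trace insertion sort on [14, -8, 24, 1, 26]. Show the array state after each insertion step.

First element 14 is already 'sorted'
Insert -8: shifted 1 elements -> [-8, 14, 24, 1, 26]
Insert 24: shifted 0 elements -> [-8, 14, 24, 1, 26]
Insert 1: shifted 2 elements -> [-8, 1, 14, 24, 26]
Insert 26: shifted 0 elements -> [-8, 1, 14, 24, 26]


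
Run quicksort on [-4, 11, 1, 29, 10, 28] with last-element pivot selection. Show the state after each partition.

Partition 1: pivot=28 at index 4 -> [-4, 11, 1, 10, 28, 29]
Partition 2: pivot=10 at index 2 -> [-4, 1, 10, 11, 28, 29]
Partition 3: pivot=1 at index 1 -> [-4, 1, 10, 11, 28, 29]


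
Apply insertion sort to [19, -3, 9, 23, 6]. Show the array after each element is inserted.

First element 19 is already 'sorted'
Insert -3: shifted 1 elements -> [-3, 19, 9, 23, 6]
Insert 9: shifted 1 elements -> [-3, 9, 19, 23, 6]
Insert 23: shifted 0 elements -> [-3, 9, 19, 23, 6]
Insert 6: shifted 3 elements -> [-3, 6, 9, 19, 23]


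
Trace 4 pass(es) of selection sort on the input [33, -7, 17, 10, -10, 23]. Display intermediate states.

Pass 1: Select minimum -10 at index 4, swap -> [-10, -7, 17, 10, 33, 23]
Pass 2: Select minimum -7 at index 1, swap -> [-10, -7, 17, 10, 33, 23]
Pass 3: Select minimum 10 at index 3, swap -> [-10, -7, 10, 17, 33, 23]
Pass 4: Select minimum 17 at index 3, swap -> [-10, -7, 10, 17, 33, 23]


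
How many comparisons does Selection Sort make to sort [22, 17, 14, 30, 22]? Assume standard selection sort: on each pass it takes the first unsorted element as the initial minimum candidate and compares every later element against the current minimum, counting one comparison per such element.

Pass 1: scan indices 1..4 for the minimum = 4 comparison(s); min is 14, place at index 0 -> [14, 17, 22, 30, 22]
Pass 2: scan indices 2..4 for the minimum = 3 comparison(s); min is 17, place at index 1 -> [14, 17, 22, 30, 22]
Pass 3: scan indices 3..4 for the minimum = 2 comparison(s); min is 22, place at index 2 -> [14, 17, 22, 30, 22]
Pass 4: scan indices 4..4 for the minimum = 1 comparison(s); min is 22, place at index 3 -> [14, 17, 22, 22, 30]
Selection sort always scans the whole unsorted suffix, so the count is (n-1) + (n-2) + ... + 1 = n(n-1)/2 = 5*4/2 = 10 regardless of the input order.
Total comparisons: 4 + 3 + 2 + 1 = 10


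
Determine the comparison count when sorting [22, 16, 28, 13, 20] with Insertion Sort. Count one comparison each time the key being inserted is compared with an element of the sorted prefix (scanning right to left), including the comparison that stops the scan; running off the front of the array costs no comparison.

Insert 16: 22 > 16 (shift), reached front = 1 comparison(s) -> [16, 22, 28, 13, 20]
Insert 28: 22 <= 28 (stop) = 1 comparison(s) -> [16, 22, 28, 13, 20]
Insert 13: 28 > 13 (shift), 22 > 13 (shift), 16 > 13 (shift), reached front = 3 comparison(s) -> [13, 16, 22, 28, 20]
Insert 20: 28 > 20 (shift), 22 > 20 (shift), 16 <= 20 (stop) = 3 comparison(s) -> [13, 16, 20, 22, 28]
Total comparisons: 1 + 1 + 3 + 3 = 8


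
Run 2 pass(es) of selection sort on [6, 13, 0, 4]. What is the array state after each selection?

Pass 1: Select minimum 0 at index 2, swap -> [0, 13, 6, 4]
Pass 2: Select minimum 4 at index 3, swap -> [0, 4, 6, 13]


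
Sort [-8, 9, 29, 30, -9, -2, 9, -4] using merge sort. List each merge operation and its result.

Divide and conquer:
  Merge [-8] + [9] -> [-8, 9]
  Merge [29] + [30] -> [29, 30]
  Merge [-8, 9] + [29, 30] -> [-8, 9, 29, 30]
  Merge [-9] + [-2] -> [-9, -2]
  Merge [9] + [-4] -> [-4, 9]
  Merge [-9, -2] + [-4, 9] -> [-9, -4, -2, 9]
  Merge [-8, 9, 29, 30] + [-9, -4, -2, 9] -> [-9, -8, -4, -2, 9, 9, 29, 30]


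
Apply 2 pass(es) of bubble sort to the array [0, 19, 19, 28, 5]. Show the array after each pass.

After pass 1: [0, 19, 19, 5, 28] (1 swaps)
After pass 2: [0, 19, 5, 19, 28] (1 swaps)
Total swaps: 2


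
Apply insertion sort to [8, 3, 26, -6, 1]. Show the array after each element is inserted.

First element 8 is already 'sorted'
Insert 3: shifted 1 elements -> [3, 8, 26, -6, 1]
Insert 26: shifted 0 elements -> [3, 8, 26, -6, 1]
Insert -6: shifted 3 elements -> [-6, 3, 8, 26, 1]
Insert 1: shifted 3 elements -> [-6, 1, 3, 8, 26]


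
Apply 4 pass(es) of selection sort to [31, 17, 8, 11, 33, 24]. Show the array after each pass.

Pass 1: Select minimum 8 at index 2, swap -> [8, 17, 31, 11, 33, 24]
Pass 2: Select minimum 11 at index 3, swap -> [8, 11, 31, 17, 33, 24]
Pass 3: Select minimum 17 at index 3, swap -> [8, 11, 17, 31, 33, 24]
Pass 4: Select minimum 24 at index 5, swap -> [8, 11, 17, 24, 33, 31]


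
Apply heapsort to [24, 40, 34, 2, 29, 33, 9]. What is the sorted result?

Build heap: [40, 29, 34, 2, 24, 33, 9]
Extract 40: [34, 29, 33, 2, 24, 9, 40]
Extract 34: [33, 29, 9, 2, 24, 34, 40]
Extract 33: [29, 24, 9, 2, 33, 34, 40]
Extract 29: [24, 2, 9, 29, 33, 34, 40]
Extract 24: [9, 2, 24, 29, 33, 34, 40]
Extract 9: [2, 9, 24, 29, 33, 34, 40]


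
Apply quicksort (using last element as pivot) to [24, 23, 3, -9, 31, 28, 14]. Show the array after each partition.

Partition 1: pivot=14 at index 2 -> [3, -9, 14, 23, 31, 28, 24]
Partition 2: pivot=-9 at index 0 -> [-9, 3, 14, 23, 31, 28, 24]
Partition 3: pivot=24 at index 4 -> [-9, 3, 14, 23, 24, 28, 31]
Partition 4: pivot=31 at index 6 -> [-9, 3, 14, 23, 24, 28, 31]


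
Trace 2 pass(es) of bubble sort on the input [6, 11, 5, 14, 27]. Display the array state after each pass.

After pass 1: [6, 5, 11, 14, 27] (1 swaps)
After pass 2: [5, 6, 11, 14, 27] (1 swaps)
Total swaps: 2


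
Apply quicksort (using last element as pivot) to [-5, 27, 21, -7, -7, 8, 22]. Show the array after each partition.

Partition 1: pivot=22 at index 5 -> [-5, 21, -7, -7, 8, 22, 27]
Partition 2: pivot=8 at index 3 -> [-5, -7, -7, 8, 21, 22, 27]
Partition 3: pivot=-7 at index 1 -> [-7, -7, -5, 8, 21, 22, 27]


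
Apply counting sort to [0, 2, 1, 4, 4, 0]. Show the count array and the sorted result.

Count array: [2, 1, 1, 0, 2]
(count[i] = number of elements equal to i)
Cumulative count: [2, 3, 4, 4, 6]
Sorted: [0, 0, 1, 2, 4, 4]


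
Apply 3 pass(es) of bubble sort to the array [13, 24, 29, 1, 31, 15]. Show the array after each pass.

After pass 1: [13, 24, 1, 29, 15, 31] (2 swaps)
After pass 2: [13, 1, 24, 15, 29, 31] (2 swaps)
After pass 3: [1, 13, 15, 24, 29, 31] (2 swaps)
Total swaps: 6


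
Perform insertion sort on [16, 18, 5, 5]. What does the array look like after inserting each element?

First element 16 is already 'sorted'
Insert 18: shifted 0 elements -> [16, 18, 5, 5]
Insert 5: shifted 2 elements -> [5, 16, 18, 5]
Insert 5: shifted 2 elements -> [5, 5, 16, 18]


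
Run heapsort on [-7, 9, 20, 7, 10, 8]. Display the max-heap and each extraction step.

Build heap: [20, 10, 8, 7, 9, -7]
Extract 20: [10, 9, 8, 7, -7, 20]
Extract 10: [9, 7, 8, -7, 10, 20]
Extract 9: [8, 7, -7, 9, 10, 20]
Extract 8: [7, -7, 8, 9, 10, 20]
Extract 7: [-7, 7, 8, 9, 10, 20]


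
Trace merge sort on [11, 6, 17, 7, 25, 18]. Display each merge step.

Divide and conquer:
  Merge [6] + [17] -> [6, 17]
  Merge [11] + [6, 17] -> [6, 11, 17]
  Merge [25] + [18] -> [18, 25]
  Merge [7] + [18, 25] -> [7, 18, 25]
  Merge [6, 11, 17] + [7, 18, 25] -> [6, 7, 11, 17, 18, 25]


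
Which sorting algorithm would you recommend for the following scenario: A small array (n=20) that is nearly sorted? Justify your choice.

Best choice: Insertion sort
Reason: Insertion sort is O(n) for nearly sorted arrays and has low overhead


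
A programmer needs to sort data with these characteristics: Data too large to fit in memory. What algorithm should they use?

Best choice: External merge sort
Reason: Minimizes disk I/O by sequential reads/writes


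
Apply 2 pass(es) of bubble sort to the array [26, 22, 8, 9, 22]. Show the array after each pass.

After pass 1: [22, 8, 9, 22, 26] (4 swaps)
After pass 2: [8, 9, 22, 22, 26] (2 swaps)
Total swaps: 6


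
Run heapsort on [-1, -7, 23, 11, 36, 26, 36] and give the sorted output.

Build heap: [36, 11, 36, -1, -7, 26, 23]
Extract 36: [36, 11, 26, -1, -7, 23, 36]
Extract 36: [26, 11, 23, -1, -7, 36, 36]
Extract 26: [23, 11, -7, -1, 26, 36, 36]
Extract 23: [11, -1, -7, 23, 26, 36, 36]
Extract 11: [-1, -7, 11, 23, 26, 36, 36]
Extract -1: [-7, -1, 11, 23, 26, 36, 36]


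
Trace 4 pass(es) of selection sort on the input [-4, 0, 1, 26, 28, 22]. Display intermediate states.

Pass 1: Select minimum -4 at index 0, swap -> [-4, 0, 1, 26, 28, 22]
Pass 2: Select minimum 0 at index 1, swap -> [-4, 0, 1, 26, 28, 22]
Pass 3: Select minimum 1 at index 2, swap -> [-4, 0, 1, 26, 28, 22]
Pass 4: Select minimum 22 at index 5, swap -> [-4, 0, 1, 22, 28, 26]


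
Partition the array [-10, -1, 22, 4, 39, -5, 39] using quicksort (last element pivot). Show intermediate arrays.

Partition 1: pivot=39 at index 6 -> [-10, -1, 22, 4, 39, -5, 39]
Partition 2: pivot=-5 at index 1 -> [-10, -5, 22, 4, 39, -1, 39]
Partition 3: pivot=-1 at index 2 -> [-10, -5, -1, 4, 39, 22, 39]
Partition 4: pivot=22 at index 4 -> [-10, -5, -1, 4, 22, 39, 39]


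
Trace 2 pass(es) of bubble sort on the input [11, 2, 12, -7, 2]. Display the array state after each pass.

After pass 1: [2, 11, -7, 2, 12] (3 swaps)
After pass 2: [2, -7, 2, 11, 12] (2 swaps)
Total swaps: 5


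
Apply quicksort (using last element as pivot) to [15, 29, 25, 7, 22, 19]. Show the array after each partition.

Partition 1: pivot=19 at index 2 -> [15, 7, 19, 29, 22, 25]
Partition 2: pivot=7 at index 0 -> [7, 15, 19, 29, 22, 25]
Partition 3: pivot=25 at index 4 -> [7, 15, 19, 22, 25, 29]


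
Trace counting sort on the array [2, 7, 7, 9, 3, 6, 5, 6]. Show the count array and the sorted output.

Count array: [0, 0, 1, 1, 0, 1, 2, 2, 0, 1]
(count[i] = number of elements equal to i)
Cumulative count: [0, 0, 1, 2, 2, 3, 5, 7, 7, 8]
Sorted: [2, 3, 5, 6, 6, 7, 7, 9]


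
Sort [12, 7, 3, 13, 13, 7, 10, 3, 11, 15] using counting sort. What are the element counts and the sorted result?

Count array: [0, 0, 0, 2, 0, 0, 0, 2, 0, 0, 1, 1, 1, 2, 0, 1]
(count[i] = number of elements equal to i)
Cumulative count: [0, 0, 0, 2, 2, 2, 2, 4, 4, 4, 5, 6, 7, 9, 9, 10]
Sorted: [3, 3, 7, 7, 10, 11, 12, 13, 13, 15]


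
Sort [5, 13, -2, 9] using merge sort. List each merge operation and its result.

Divide and conquer:
  Merge [5] + [13] -> [5, 13]
  Merge [-2] + [9] -> [-2, 9]
  Merge [5, 13] + [-2, 9] -> [-2, 5, 9, 13]


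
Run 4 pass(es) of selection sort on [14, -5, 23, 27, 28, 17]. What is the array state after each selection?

Pass 1: Select minimum -5 at index 1, swap -> [-5, 14, 23, 27, 28, 17]
Pass 2: Select minimum 14 at index 1, swap -> [-5, 14, 23, 27, 28, 17]
Pass 3: Select minimum 17 at index 5, swap -> [-5, 14, 17, 27, 28, 23]
Pass 4: Select minimum 23 at index 5, swap -> [-5, 14, 17, 23, 28, 27]


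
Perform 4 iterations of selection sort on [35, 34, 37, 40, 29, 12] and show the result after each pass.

Pass 1: Select minimum 12 at index 5, swap -> [12, 34, 37, 40, 29, 35]
Pass 2: Select minimum 29 at index 4, swap -> [12, 29, 37, 40, 34, 35]
Pass 3: Select minimum 34 at index 4, swap -> [12, 29, 34, 40, 37, 35]
Pass 4: Select minimum 35 at index 5, swap -> [12, 29, 34, 35, 37, 40]


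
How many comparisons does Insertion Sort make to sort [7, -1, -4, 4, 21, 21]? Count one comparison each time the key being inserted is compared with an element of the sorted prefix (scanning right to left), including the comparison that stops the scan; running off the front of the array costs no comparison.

Insert -1: 7 > -1 (shift), reached front = 1 comparison(s) -> [-1, 7, -4, 4, 21, 21]
Insert -4: 7 > -4 (shift), -1 > -4 (shift), reached front = 2 comparison(s) -> [-4, -1, 7, 4, 21, 21]
Insert 4: 7 > 4 (shift), -1 <= 4 (stop) = 2 comparison(s) -> [-4, -1, 4, 7, 21, 21]
Insert 21: 7 <= 21 (stop) = 1 comparison(s) -> [-4, -1, 4, 7, 21, 21]
Insert 21: 21 <= 21 (stop) = 1 comparison(s) -> [-4, -1, 4, 7, 21, 21]
Total comparisons: 1 + 2 + 2 + 1 + 1 = 7


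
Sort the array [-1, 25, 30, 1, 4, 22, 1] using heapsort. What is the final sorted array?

Build heap: [30, 25, 22, 1, 4, -1, 1]
Extract 30: [25, 4, 22, 1, 1, -1, 30]
Extract 25: [22, 4, -1, 1, 1, 25, 30]
Extract 22: [4, 1, -1, 1, 22, 25, 30]
Extract 4: [1, 1, -1, 4, 22, 25, 30]
Extract 1: [1, -1, 1, 4, 22, 25, 30]
Extract 1: [-1, 1, 1, 4, 22, 25, 30]


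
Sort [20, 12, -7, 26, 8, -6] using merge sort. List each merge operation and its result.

Divide and conquer:
  Merge [12] + [-7] -> [-7, 12]
  Merge [20] + [-7, 12] -> [-7, 12, 20]
  Merge [8] + [-6] -> [-6, 8]
  Merge [26] + [-6, 8] -> [-6, 8, 26]
  Merge [-7, 12, 20] + [-6, 8, 26] -> [-7, -6, 8, 12, 20, 26]


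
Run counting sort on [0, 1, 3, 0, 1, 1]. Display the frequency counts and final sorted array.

Count array: [2, 3, 0, 1]
(count[i] = number of elements equal to i)
Cumulative count: [2, 5, 5, 6]
Sorted: [0, 0, 1, 1, 1, 3]


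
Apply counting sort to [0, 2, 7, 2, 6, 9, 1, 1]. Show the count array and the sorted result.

Count array: [1, 2, 2, 0, 0, 0, 1, 1, 0, 1]
(count[i] = number of elements equal to i)
Cumulative count: [1, 3, 5, 5, 5, 5, 6, 7, 7, 8]
Sorted: [0, 1, 1, 2, 2, 6, 7, 9]


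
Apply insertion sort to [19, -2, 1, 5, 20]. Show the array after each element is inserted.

First element 19 is already 'sorted'
Insert -2: shifted 1 elements -> [-2, 19, 1, 5, 20]
Insert 1: shifted 1 elements -> [-2, 1, 19, 5, 20]
Insert 5: shifted 1 elements -> [-2, 1, 5, 19, 20]
Insert 20: shifted 0 elements -> [-2, 1, 5, 19, 20]


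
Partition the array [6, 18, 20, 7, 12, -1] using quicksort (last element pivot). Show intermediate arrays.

Partition 1: pivot=-1 at index 0 -> [-1, 18, 20, 7, 12, 6]
Partition 2: pivot=6 at index 1 -> [-1, 6, 20, 7, 12, 18]
Partition 3: pivot=18 at index 4 -> [-1, 6, 7, 12, 18, 20]
Partition 4: pivot=12 at index 3 -> [-1, 6, 7, 12, 18, 20]


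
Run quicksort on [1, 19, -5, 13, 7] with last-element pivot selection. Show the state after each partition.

Partition 1: pivot=7 at index 2 -> [1, -5, 7, 13, 19]
Partition 2: pivot=-5 at index 0 -> [-5, 1, 7, 13, 19]
Partition 3: pivot=19 at index 4 -> [-5, 1, 7, 13, 19]


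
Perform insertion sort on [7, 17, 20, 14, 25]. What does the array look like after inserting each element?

First element 7 is already 'sorted'
Insert 17: shifted 0 elements -> [7, 17, 20, 14, 25]
Insert 20: shifted 0 elements -> [7, 17, 20, 14, 25]
Insert 14: shifted 2 elements -> [7, 14, 17, 20, 25]
Insert 25: shifted 0 elements -> [7, 14, 17, 20, 25]


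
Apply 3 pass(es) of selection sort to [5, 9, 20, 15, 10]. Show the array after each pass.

Pass 1: Select minimum 5 at index 0, swap -> [5, 9, 20, 15, 10]
Pass 2: Select minimum 9 at index 1, swap -> [5, 9, 20, 15, 10]
Pass 3: Select minimum 10 at index 4, swap -> [5, 9, 10, 15, 20]


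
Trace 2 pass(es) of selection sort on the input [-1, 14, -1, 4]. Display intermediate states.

Pass 1: Select minimum -1 at index 0, swap -> [-1, 14, -1, 4]
Pass 2: Select minimum -1 at index 2, swap -> [-1, -1, 14, 4]


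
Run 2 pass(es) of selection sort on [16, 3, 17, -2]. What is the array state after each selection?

Pass 1: Select minimum -2 at index 3, swap -> [-2, 3, 17, 16]
Pass 2: Select minimum 3 at index 1, swap -> [-2, 3, 17, 16]


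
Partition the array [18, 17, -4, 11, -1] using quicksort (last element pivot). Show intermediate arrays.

Partition 1: pivot=-1 at index 1 -> [-4, -1, 18, 11, 17]
Partition 2: pivot=17 at index 3 -> [-4, -1, 11, 17, 18]


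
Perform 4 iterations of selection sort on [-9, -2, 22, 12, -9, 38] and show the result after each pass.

Pass 1: Select minimum -9 at index 0, swap -> [-9, -2, 22, 12, -9, 38]
Pass 2: Select minimum -9 at index 4, swap -> [-9, -9, 22, 12, -2, 38]
Pass 3: Select minimum -2 at index 4, swap -> [-9, -9, -2, 12, 22, 38]
Pass 4: Select minimum 12 at index 3, swap -> [-9, -9, -2, 12, 22, 38]


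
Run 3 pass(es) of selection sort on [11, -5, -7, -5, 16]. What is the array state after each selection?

Pass 1: Select minimum -7 at index 2, swap -> [-7, -5, 11, -5, 16]
Pass 2: Select minimum -5 at index 1, swap -> [-7, -5, 11, -5, 16]
Pass 3: Select minimum -5 at index 3, swap -> [-7, -5, -5, 11, 16]


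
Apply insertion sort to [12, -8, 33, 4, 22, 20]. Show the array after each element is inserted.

First element 12 is already 'sorted'
Insert -8: shifted 1 elements -> [-8, 12, 33, 4, 22, 20]
Insert 33: shifted 0 elements -> [-8, 12, 33, 4, 22, 20]
Insert 4: shifted 2 elements -> [-8, 4, 12, 33, 22, 20]
Insert 22: shifted 1 elements -> [-8, 4, 12, 22, 33, 20]
Insert 20: shifted 2 elements -> [-8, 4, 12, 20, 22, 33]


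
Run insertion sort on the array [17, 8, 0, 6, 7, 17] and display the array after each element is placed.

First element 17 is already 'sorted'
Insert 8: shifted 1 elements -> [8, 17, 0, 6, 7, 17]
Insert 0: shifted 2 elements -> [0, 8, 17, 6, 7, 17]
Insert 6: shifted 2 elements -> [0, 6, 8, 17, 7, 17]
Insert 7: shifted 2 elements -> [0, 6, 7, 8, 17, 17]
Insert 17: shifted 0 elements -> [0, 6, 7, 8, 17, 17]


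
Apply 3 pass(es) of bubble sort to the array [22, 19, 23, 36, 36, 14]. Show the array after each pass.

After pass 1: [19, 22, 23, 36, 14, 36] (2 swaps)
After pass 2: [19, 22, 23, 14, 36, 36] (1 swaps)
After pass 3: [19, 22, 14, 23, 36, 36] (1 swaps)
Total swaps: 4


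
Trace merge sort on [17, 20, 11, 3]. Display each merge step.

Divide and conquer:
  Merge [17] + [20] -> [17, 20]
  Merge [11] + [3] -> [3, 11]
  Merge [17, 20] + [3, 11] -> [3, 11, 17, 20]


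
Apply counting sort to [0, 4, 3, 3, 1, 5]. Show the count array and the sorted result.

Count array: [1, 1, 0, 2, 1, 1]
(count[i] = number of elements equal to i)
Cumulative count: [1, 2, 2, 4, 5, 6]
Sorted: [0, 1, 3, 3, 4, 5]


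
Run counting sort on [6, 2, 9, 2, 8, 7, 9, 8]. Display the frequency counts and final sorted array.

Count array: [0, 0, 2, 0, 0, 0, 1, 1, 2, 2]
(count[i] = number of elements equal to i)
Cumulative count: [0, 0, 2, 2, 2, 2, 3, 4, 6, 8]
Sorted: [2, 2, 6, 7, 8, 8, 9, 9]


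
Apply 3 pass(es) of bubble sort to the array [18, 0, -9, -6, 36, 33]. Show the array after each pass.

After pass 1: [0, -9, -6, 18, 33, 36] (4 swaps)
After pass 2: [-9, -6, 0, 18, 33, 36] (2 swaps)
After pass 3: [-9, -6, 0, 18, 33, 36] (0 swaps)
Total swaps: 6


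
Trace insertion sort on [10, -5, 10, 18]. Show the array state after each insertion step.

First element 10 is already 'sorted'
Insert -5: shifted 1 elements -> [-5, 10, 10, 18]
Insert 10: shifted 0 elements -> [-5, 10, 10, 18]
Insert 18: shifted 0 elements -> [-5, 10, 10, 18]


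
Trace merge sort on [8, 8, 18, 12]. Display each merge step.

Divide and conquer:
  Merge [8] + [8] -> [8, 8]
  Merge [18] + [12] -> [12, 18]
  Merge [8, 8] + [12, 18] -> [8, 8, 12, 18]


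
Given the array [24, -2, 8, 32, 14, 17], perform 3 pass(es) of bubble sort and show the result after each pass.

After pass 1: [-2, 8, 24, 14, 17, 32] (4 swaps)
After pass 2: [-2, 8, 14, 17, 24, 32] (2 swaps)
After pass 3: [-2, 8, 14, 17, 24, 32] (0 swaps)
Total swaps: 6


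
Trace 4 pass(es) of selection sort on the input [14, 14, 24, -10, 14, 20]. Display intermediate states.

Pass 1: Select minimum -10 at index 3, swap -> [-10, 14, 24, 14, 14, 20]
Pass 2: Select minimum 14 at index 1, swap -> [-10, 14, 24, 14, 14, 20]
Pass 3: Select minimum 14 at index 3, swap -> [-10, 14, 14, 24, 14, 20]
Pass 4: Select minimum 14 at index 4, swap -> [-10, 14, 14, 14, 24, 20]


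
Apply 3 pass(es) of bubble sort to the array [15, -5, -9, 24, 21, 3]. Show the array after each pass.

After pass 1: [-5, -9, 15, 21, 3, 24] (4 swaps)
After pass 2: [-9, -5, 15, 3, 21, 24] (2 swaps)
After pass 3: [-9, -5, 3, 15, 21, 24] (1 swaps)
Total swaps: 7


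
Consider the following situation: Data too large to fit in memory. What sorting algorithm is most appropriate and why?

Best choice: External merge sort
Reason: Minimizes disk I/O by sequential reads/writes


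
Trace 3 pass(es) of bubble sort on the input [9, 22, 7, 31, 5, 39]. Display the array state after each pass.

After pass 1: [9, 7, 22, 5, 31, 39] (2 swaps)
After pass 2: [7, 9, 5, 22, 31, 39] (2 swaps)
After pass 3: [7, 5, 9, 22, 31, 39] (1 swaps)
Total swaps: 5


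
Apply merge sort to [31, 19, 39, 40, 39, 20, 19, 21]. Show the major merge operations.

Divide and conquer:
  Merge [31] + [19] -> [19, 31]
  Merge [39] + [40] -> [39, 40]
  Merge [19, 31] + [39, 40] -> [19, 31, 39, 40]
  Merge [39] + [20] -> [20, 39]
  Merge [19] + [21] -> [19, 21]
  Merge [20, 39] + [19, 21] -> [19, 20, 21, 39]
  Merge [19, 31, 39, 40] + [19, 20, 21, 39] -> [19, 19, 20, 21, 31, 39, 39, 40]


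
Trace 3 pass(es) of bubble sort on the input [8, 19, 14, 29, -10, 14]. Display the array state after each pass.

After pass 1: [8, 14, 19, -10, 14, 29] (3 swaps)
After pass 2: [8, 14, -10, 14, 19, 29] (2 swaps)
After pass 3: [8, -10, 14, 14, 19, 29] (1 swaps)
Total swaps: 6


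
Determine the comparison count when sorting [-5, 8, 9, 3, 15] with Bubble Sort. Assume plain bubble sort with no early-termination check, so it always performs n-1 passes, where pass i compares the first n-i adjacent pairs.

Pass 1: compare adjacent pairs (0,1)..(3,4) = 4 comparison(s), 1 swap(s) -> [-5, 8, 3, 9, 15]
Pass 2: compare adjacent pairs (0,1)..(2,3) = 3 comparison(s), 1 swap(s) -> [-5, 3, 8, 9, 15]
Pass 3: compare adjacent pairs (0,1)..(1,2) = 2 comparison(s), 0 swap(s) -> [-5, 3, 8, 9, 15]
Pass 4: compare adjacent pairs (0,1)..(0,1) = 1 comparison(s), 0 swap(s) -> [-5, 3, 8, 9, 15]
Total comparisons: 4 + 3 + 2 + 1 = 10


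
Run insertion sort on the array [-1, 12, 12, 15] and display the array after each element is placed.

First element -1 is already 'sorted'
Insert 12: shifted 0 elements -> [-1, 12, 12, 15]
Insert 12: shifted 0 elements -> [-1, 12, 12, 15]
Insert 15: shifted 0 elements -> [-1, 12, 12, 15]


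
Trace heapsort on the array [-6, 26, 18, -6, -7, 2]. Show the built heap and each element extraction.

Build heap: [26, -6, 18, -6, -7, 2]
Extract 26: [18, -6, 2, -6, -7, 26]
Extract 18: [2, -6, -7, -6, 18, 26]
Extract 2: [-6, -6, -7, 2, 18, 26]
Extract -6: [-6, -7, -6, 2, 18, 26]
Extract -6: [-7, -6, -6, 2, 18, 26]


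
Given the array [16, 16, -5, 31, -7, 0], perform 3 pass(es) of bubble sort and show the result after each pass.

After pass 1: [16, -5, 16, -7, 0, 31] (3 swaps)
After pass 2: [-5, 16, -7, 0, 16, 31] (3 swaps)
After pass 3: [-5, -7, 0, 16, 16, 31] (2 swaps)
Total swaps: 8


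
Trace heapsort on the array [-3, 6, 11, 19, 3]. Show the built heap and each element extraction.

Build heap: [19, 6, 11, -3, 3]
Extract 19: [11, 6, 3, -3, 19]
Extract 11: [6, -3, 3, 11, 19]
Extract 6: [3, -3, 6, 11, 19]
Extract 3: [-3, 3, 6, 11, 19]


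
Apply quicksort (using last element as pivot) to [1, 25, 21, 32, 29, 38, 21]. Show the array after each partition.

Partition 1: pivot=21 at index 2 -> [1, 21, 21, 32, 29, 38, 25]
Partition 2: pivot=21 at index 1 -> [1, 21, 21, 32, 29, 38, 25]
Partition 3: pivot=25 at index 3 -> [1, 21, 21, 25, 29, 38, 32]
Partition 4: pivot=32 at index 5 -> [1, 21, 21, 25, 29, 32, 38]


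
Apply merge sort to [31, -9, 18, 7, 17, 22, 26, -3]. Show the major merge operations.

Divide and conquer:
  Merge [31] + [-9] -> [-9, 31]
  Merge [18] + [7] -> [7, 18]
  Merge [-9, 31] + [7, 18] -> [-9, 7, 18, 31]
  Merge [17] + [22] -> [17, 22]
  Merge [26] + [-3] -> [-3, 26]
  Merge [17, 22] + [-3, 26] -> [-3, 17, 22, 26]
  Merge [-9, 7, 18, 31] + [-3, 17, 22, 26] -> [-9, -3, 7, 17, 18, 22, 26, 31]


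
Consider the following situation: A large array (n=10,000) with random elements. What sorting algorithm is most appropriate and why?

Best choice: Quicksort or Mergesort
Reason: Both have O(n log n) average case; quicksort has lower constant factors


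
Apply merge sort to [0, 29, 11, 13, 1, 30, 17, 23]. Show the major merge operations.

Divide and conquer:
  Merge [0] + [29] -> [0, 29]
  Merge [11] + [13] -> [11, 13]
  Merge [0, 29] + [11, 13] -> [0, 11, 13, 29]
  Merge [1] + [30] -> [1, 30]
  Merge [17] + [23] -> [17, 23]
  Merge [1, 30] + [17, 23] -> [1, 17, 23, 30]
  Merge [0, 11, 13, 29] + [1, 17, 23, 30] -> [0, 1, 11, 13, 17, 23, 29, 30]


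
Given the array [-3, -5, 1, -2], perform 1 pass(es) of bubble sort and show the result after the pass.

After pass 1: [-5, -3, -2, 1] (2 swaps)
Total swaps: 2


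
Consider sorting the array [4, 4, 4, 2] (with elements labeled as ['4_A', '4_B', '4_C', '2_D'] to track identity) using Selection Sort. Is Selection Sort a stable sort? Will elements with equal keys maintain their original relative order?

Trace Selection Sort on the labeled array (the key is the number; the letter only tracks identity):
  Pass 1: minimum of unsorted part is 2_D at index 3; swap it with 4_A at index 0 -> [2_D, 4_B, 4_C, 4_A]
  Pass 2: minimum 4_B is already at index 1; no swap -> [2_D, 4_B, 4_C, 4_A]
  Pass 3: minimum 4_C is already at index 2; no swap -> [2_D, 4_B, 4_C, 4_A]
Final order: [2_D, 4_B, 4_C, 4_A]
Equal keys:
  value 4: originally 4_A, 4_B, 4_C; after sorting 4_B, 4_C, 4_A -> order changed
Equal keys were reordered, so Selection Sort is not stable: the long-range swap that moves the minimum into place can carry an element past an equal key. (One such input is enough; an unstable sort may happen to preserve order on other inputs, but it gives no guarantee.)
Answer: Not stable


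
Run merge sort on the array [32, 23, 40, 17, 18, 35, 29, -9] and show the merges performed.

Divide and conquer:
  Merge [32] + [23] -> [23, 32]
  Merge [40] + [17] -> [17, 40]
  Merge [23, 32] + [17, 40] -> [17, 23, 32, 40]
  Merge [18] + [35] -> [18, 35]
  Merge [29] + [-9] -> [-9, 29]
  Merge [18, 35] + [-9, 29] -> [-9, 18, 29, 35]
  Merge [17, 23, 32, 40] + [-9, 18, 29, 35] -> [-9, 17, 18, 23, 29, 32, 35, 40]


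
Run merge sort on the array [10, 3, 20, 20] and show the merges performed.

Divide and conquer:
  Merge [10] + [3] -> [3, 10]
  Merge [20] + [20] -> [20, 20]
  Merge [3, 10] + [20, 20] -> [3, 10, 20, 20]


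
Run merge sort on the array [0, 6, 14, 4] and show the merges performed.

Divide and conquer:
  Merge [0] + [6] -> [0, 6]
  Merge [14] + [4] -> [4, 14]
  Merge [0, 6] + [4, 14] -> [0, 4, 6, 14]


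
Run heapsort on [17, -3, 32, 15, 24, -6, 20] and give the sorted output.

Build heap: [32, 24, 20, 15, -3, -6, 17]
Extract 32: [24, 17, 20, 15, -3, -6, 32]
Extract 24: [20, 17, -6, 15, -3, 24, 32]
Extract 20: [17, 15, -6, -3, 20, 24, 32]
Extract 17: [15, -3, -6, 17, 20, 24, 32]
Extract 15: [-3, -6, 15, 17, 20, 24, 32]
Extract -3: [-6, -3, 15, 17, 20, 24, 32]


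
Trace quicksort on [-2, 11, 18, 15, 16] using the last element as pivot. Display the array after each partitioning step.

Partition 1: pivot=16 at index 3 -> [-2, 11, 15, 16, 18]
Partition 2: pivot=15 at index 2 -> [-2, 11, 15, 16, 18]
Partition 3: pivot=11 at index 1 -> [-2, 11, 15, 16, 18]


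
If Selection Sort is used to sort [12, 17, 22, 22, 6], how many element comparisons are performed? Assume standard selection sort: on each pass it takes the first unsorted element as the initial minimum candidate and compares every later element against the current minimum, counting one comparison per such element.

Pass 1: scan indices 1..4 for the minimum = 4 comparison(s); min is 6, place at index 0 -> [6, 17, 22, 22, 12]
Pass 2: scan indices 2..4 for the minimum = 3 comparison(s); min is 12, place at index 1 -> [6, 12, 22, 22, 17]
Pass 3: scan indices 3..4 for the minimum = 2 comparison(s); min is 17, place at index 2 -> [6, 12, 17, 22, 22]
Pass 4: scan indices 4..4 for the minimum = 1 comparison(s); min is 22, place at index 3 -> [6, 12, 17, 22, 22]
Selection sort always scans the whole unsorted suffix, so the count is (n-1) + (n-2) + ... + 1 = n(n-1)/2 = 5*4/2 = 10 regardless of the input order.
Total comparisons: 4 + 3 + 2 + 1 = 10


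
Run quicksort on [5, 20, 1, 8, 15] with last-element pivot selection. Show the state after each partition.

Partition 1: pivot=15 at index 3 -> [5, 1, 8, 15, 20]
Partition 2: pivot=8 at index 2 -> [5, 1, 8, 15, 20]
Partition 3: pivot=1 at index 0 -> [1, 5, 8, 15, 20]


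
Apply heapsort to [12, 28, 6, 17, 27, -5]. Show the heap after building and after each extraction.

Build heap: [28, 27, 6, 17, 12, -5]
Extract 28: [27, 17, 6, -5, 12, 28]
Extract 27: [17, 12, 6, -5, 27, 28]
Extract 17: [12, -5, 6, 17, 27, 28]
Extract 12: [6, -5, 12, 17, 27, 28]
Extract 6: [-5, 6, 12, 17, 27, 28]
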